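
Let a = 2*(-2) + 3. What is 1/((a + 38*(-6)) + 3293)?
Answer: 1/3064 ≈ 0.00032637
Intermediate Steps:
a = -1 (a = -4 + 3 = -1)
1/((a + 38*(-6)) + 3293) = 1/((-1 + 38*(-6)) + 3293) = 1/((-1 - 228) + 3293) = 1/(-229 + 3293) = 1/3064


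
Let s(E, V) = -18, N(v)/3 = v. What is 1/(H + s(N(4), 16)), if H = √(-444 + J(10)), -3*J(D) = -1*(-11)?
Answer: -54/2315 - I*√4029/2315 ≈ -0.023326 - 0.027419*I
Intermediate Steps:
N(v) = 3*v
J(D) = -11/3 (J(D) = -(-1)*(-11)/3 = -⅓*11 = -11/3)
H = I*√4029/3 (H = √(-444 - 11/3) = √(-1343/3) = I*√4029/3 ≈ 21.158*I)
1/(H + s(N(4), 16)) = 1/(I*√4029/3 - 18) = 1/(-18 + I*√4029/3)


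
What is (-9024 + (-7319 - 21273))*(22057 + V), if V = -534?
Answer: -809609168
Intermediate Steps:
(-9024 + (-7319 - 21273))*(22057 + V) = (-9024 + (-7319 - 21273))*(22057 - 534) = (-9024 - 28592)*21523 = -37616*21523 = -809609168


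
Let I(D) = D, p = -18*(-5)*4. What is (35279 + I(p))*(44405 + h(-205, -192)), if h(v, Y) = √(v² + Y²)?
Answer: 1582549795 + 35639*√78889 ≈ 1.5926e+9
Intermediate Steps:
p = 360 (p = -6*(-15)*4 = 90*4 = 360)
h(v, Y) = √(Y² + v²)
(35279 + I(p))*(44405 + h(-205, -192)) = (35279 + 360)*(44405 + √((-192)² + (-205)²)) = 35639*(44405 + √(36864 + 42025)) = 35639*(44405 + √78889) = 1582549795 + 35639*√78889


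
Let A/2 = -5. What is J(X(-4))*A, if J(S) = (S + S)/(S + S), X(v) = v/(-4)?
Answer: -10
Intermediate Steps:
X(v) = -v/4 (X(v) = v*(-¼) = -v/4)
J(S) = 1 (J(S) = (2*S)/((2*S)) = (2*S)*(1/(2*S)) = 1)
A = -10 (A = 2*(-5) = -10)
J(X(-4))*A = 1*(-10) = -10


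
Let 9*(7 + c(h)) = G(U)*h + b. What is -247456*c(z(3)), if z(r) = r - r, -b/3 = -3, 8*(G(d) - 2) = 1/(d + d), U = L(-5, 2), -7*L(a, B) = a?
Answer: 1484736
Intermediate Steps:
L(a, B) = -a/7
U = 5/7 (U = -⅐*(-5) = 5/7 ≈ 0.71429)
G(d) = 2 + 1/(16*d) (G(d) = 2 + 1/(8*(d + d)) = 2 + 1/(8*((2*d))) = 2 + (1/(2*d))/8 = 2 + 1/(16*d))
b = 9 (b = -3*(-3) = 9)
z(r) = 0
c(h) = -6 + 167*h/720 (c(h) = -7 + ((2 + 1/(16*(5/7)))*h + 9)/9 = -7 + ((2 + (1/16)*(7/5))*h + 9)/9 = -7 + ((2 + 7/80)*h + 9)/9 = -7 + (167*h/80 + 9)/9 = -7 + (9 + 167*h/80)/9 = -7 + (1 + 167*h/720) = -6 + 167*h/720)
-247456*c(z(3)) = -247456*(-6 + (167/720)*0) = -247456*(-6 + 0) = -247456*(-6) = 1484736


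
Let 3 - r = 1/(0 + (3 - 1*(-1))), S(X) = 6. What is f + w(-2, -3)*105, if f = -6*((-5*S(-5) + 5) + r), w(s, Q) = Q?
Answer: -363/2 ≈ -181.50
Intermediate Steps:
r = 11/4 (r = 3 - 1/(0 + (3 - 1*(-1))) = 3 - 1/(0 + (3 + 1)) = 3 - 1/(0 + 4) = 3 - 1/4 = 11/4 ≈ 2.7500)
f = 267/2 (f = -6*((-5*6 + 5) + 11/4) = -6*((-30 + 5) + 11/4) = -6*(-25 + 11/4) = -6*(-89/4) = 267/2 ≈ 133.50)
f + w(-2, -3)*105 = 267/2 - 3*105 = 267/2 - 315 = -363/2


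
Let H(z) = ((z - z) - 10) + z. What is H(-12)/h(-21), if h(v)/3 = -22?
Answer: ⅓ ≈ 0.33333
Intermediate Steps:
h(v) = -66 (h(v) = 3*(-22) = -66)
H(z) = -10 + z (H(z) = (0 - 10) + z = -10 + z)
H(-12)/h(-21) = (-10 - 12)/(-66) = -22*(-1/66) = ⅓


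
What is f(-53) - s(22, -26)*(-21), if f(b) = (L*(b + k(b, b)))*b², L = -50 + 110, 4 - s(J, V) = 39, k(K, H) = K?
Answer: -17865975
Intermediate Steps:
s(J, V) = -35 (s(J, V) = 4 - 1*39 = 4 - 39 = -35)
L = 60
f(b) = 120*b³ (f(b) = (60*(b + b))*b² = (60*(2*b))*b² = (120*b)*b² = 120*b³)
f(-53) - s(22, -26)*(-21) = 120*(-53)³ - (-35)*(-21) = 120*(-148877) - 1*735 = -17865240 - 735 = -17865975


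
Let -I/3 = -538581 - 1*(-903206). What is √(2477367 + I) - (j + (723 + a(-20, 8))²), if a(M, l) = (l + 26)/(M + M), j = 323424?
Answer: -337969849/400 + 2*√345873 ≈ -8.4375e+5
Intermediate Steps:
a(M, l) = (26 + l)/(2*M) (a(M, l) = (26 + l)/((2*M)) = (26 + l)*(1/(2*M)) = (26 + l)/(2*M))
I = -1093875 (I = -3*(-538581 - 1*(-903206)) = -3*(-538581 + 903206) = -3*364625 = -1093875)
√(2477367 + I) - (j + (723 + a(-20, 8))²) = √(2477367 - 1093875) - (323424 + (723 + (½)*(26 + 8)/(-20))²) = √1383492 - (323424 + (723 + (½)*(-1/20)*34)²) = 2*√345873 - (323424 + (723 - 17/20)²) = 2*√345873 - (323424 + (14443/20)²) = 2*√345873 - (323424 + 208600249/400) = 2*√345873 - 1*337969849/400 = 2*√345873 - 337969849/400 = -337969849/400 + 2*√345873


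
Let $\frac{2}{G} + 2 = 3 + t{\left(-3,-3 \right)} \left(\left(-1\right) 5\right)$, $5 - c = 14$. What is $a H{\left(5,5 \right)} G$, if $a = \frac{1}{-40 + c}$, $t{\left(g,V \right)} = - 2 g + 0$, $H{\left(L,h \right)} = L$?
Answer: $\frac{10}{1421} \approx 0.0070373$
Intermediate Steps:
$c = -9$ ($c = 5 - 14 = -9$)
$t{\left(g,V \right)} = - 2 g$
$a = - \frac{1}{49}$ ($a = \frac{1}{-40 - 9} = \frac{1}{-49} = - \frac{1}{49} \approx -0.020408$)
$G = - \frac{2}{29}$ ($G = \frac{2}{-2 + \left(3 + \left(-2\right) \left(-3\right) \left(\left(-1\right) 5\right)\right)} = \frac{2}{-2 + \left(3 + 6 \left(-5\right)\right)} = \frac{2}{-2 + \left(3 - 30\right)} = \frac{2}{-2 - 27} = \frac{2}{-29} = 2 \left(- \frac{1}{29}\right) = - \frac{2}{29} \approx -0.068966$)
$a H{\left(5,5 \right)} G = \left(- \frac{1}{49}\right) 5 \left(- \frac{2}{29}\right) = \left(- \frac{5}{49}\right) \left(- \frac{2}{29}\right) = \frac{10}{1421}$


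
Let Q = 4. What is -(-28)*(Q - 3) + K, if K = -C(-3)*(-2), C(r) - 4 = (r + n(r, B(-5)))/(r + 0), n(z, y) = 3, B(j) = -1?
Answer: 36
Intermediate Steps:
C(r) = 4 + (3 + r)/r (C(r) = 4 + (r + 3)/(r + 0) = 4 + (3 + r)/r)
K = 8 (K = -(5 + 3/(-3))*(-2) = -(5 + 3*(-⅓))*(-2) = -(5 - 1)*(-2) = -1*4*(-2) = -4*(-2) = 8)
-(-28)*(Q - 3) + K = -(-28)*(4 - 3) + 8 = -(-28) + 8 = -28*(-1) + 8 = 28 + 8 = 36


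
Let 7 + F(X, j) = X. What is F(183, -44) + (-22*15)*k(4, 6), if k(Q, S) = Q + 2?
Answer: -1804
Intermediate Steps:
k(Q, S) = 2 + Q
F(X, j) = -7 + X
F(183, -44) + (-22*15)*k(4, 6) = (-7 + 183) + (-22*15)*(2 + 4) = 176 - 330*6 = 176 - 1980 = -1804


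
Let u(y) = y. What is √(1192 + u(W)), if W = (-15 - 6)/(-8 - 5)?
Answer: √201721/13 ≈ 34.549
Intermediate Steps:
W = 21/13 (W = -21/(-13) = -21*(-1/13) = 21/13 ≈ 1.6154)
√(1192 + u(W)) = √(1192 + 21/13) = √(15517/13) = √201721/13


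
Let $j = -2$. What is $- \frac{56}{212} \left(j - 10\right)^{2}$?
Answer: $- \frac{2016}{53} \approx -38.038$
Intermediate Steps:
$- \frac{56}{212} \left(j - 10\right)^{2} = - \frac{56}{212} \left(-2 - 10\right)^{2} = \left(-56\right) \frac{1}{212} \left(-12\right)^{2} = \left(- \frac{14}{53}\right) 144 = - \frac{2016}{53}$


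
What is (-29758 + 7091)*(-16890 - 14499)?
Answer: 711494463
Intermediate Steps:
(-29758 + 7091)*(-16890 - 14499) = -22667*(-31389) = 711494463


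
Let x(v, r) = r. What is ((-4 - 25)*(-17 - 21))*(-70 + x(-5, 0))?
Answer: -77140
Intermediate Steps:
((-4 - 25)*(-17 - 21))*(-70 + x(-5, 0)) = ((-4 - 25)*(-17 - 21))*(-70 + 0) = -29*(-38)*(-70) = 1102*(-70) = -77140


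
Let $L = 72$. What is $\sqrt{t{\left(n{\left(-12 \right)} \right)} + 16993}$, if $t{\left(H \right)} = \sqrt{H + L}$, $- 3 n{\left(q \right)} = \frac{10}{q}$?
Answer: $\frac{\sqrt{611748 + 6 \sqrt{2602}}}{6} \approx 130.39$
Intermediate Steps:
$n{\left(q \right)} = - \frac{10}{3 q}$ ($n{\left(q \right)} = - \frac{10 \frac{1}{q}}{3} = - \frac{10}{3 q}$)
$t{\left(H \right)} = \sqrt{72 + H}$ ($t{\left(H \right)} = \sqrt{H + 72} = \sqrt{72 + H}$)
$\sqrt{t{\left(n{\left(-12 \right)} \right)} + 16993} = \sqrt{\sqrt{72 - \frac{10}{3 \left(-12\right)}} + 16993} = \sqrt{\sqrt{72 - - \frac{5}{18}} + 16993} = \sqrt{\sqrt{72 + \frac{5}{18}} + 16993} = \sqrt{\sqrt{\frac{1301}{18}} + 16993} = \sqrt{\frac{\sqrt{2602}}{6} + 16993} = \sqrt{16993 + \frac{\sqrt{2602}}{6}}$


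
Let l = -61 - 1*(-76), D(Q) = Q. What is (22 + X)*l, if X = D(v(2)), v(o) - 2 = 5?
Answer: 435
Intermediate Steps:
v(o) = 7 (v(o) = 2 + 5 = 7)
X = 7
l = 15 (l = -61 + 76 = 15)
(22 + X)*l = (22 + 7)*15 = 29*15 = 435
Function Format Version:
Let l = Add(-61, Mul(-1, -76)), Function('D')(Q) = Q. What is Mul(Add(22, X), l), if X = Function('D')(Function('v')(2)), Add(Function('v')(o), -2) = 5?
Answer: 435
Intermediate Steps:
Function('v')(o) = 7 (Function('v')(o) = Add(2, 5) = 7)
X = 7
l = 15 (l = Add(-61, 76) = 15)
Mul(Add(22, X), l) = Mul(Add(22, 7), 15) = Mul(29, 15) = 435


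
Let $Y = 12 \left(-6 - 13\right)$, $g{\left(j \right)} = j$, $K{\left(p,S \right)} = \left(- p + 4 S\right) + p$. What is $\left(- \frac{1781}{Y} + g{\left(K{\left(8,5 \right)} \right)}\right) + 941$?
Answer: $\frac{220889}{228} \approx 968.81$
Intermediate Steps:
$K{\left(p,S \right)} = 4 S$
$Y = -228$ ($Y = 12 \left(-19\right) = -228$)
$\left(- \frac{1781}{Y} + g{\left(K{\left(8,5 \right)} \right)}\right) + 941 = \left(- \frac{1781}{-228} + 4 \cdot 5\right) + 941 = \left(\left(-1781\right) \left(- \frac{1}{228}\right) + 20\right) + 941 = \left(\frac{1781}{228} + 20\right) + 941 = \frac{6341}{228} + 941 = \frac{220889}{228}$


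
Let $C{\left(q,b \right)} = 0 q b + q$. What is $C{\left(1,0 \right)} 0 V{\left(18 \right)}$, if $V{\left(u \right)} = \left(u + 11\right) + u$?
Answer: $0$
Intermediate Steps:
$V{\left(u \right)} = 11 + 2 u$ ($V{\left(u \right)} = \left(11 + u\right) + u = 11 + 2 u$)
$C{\left(q,b \right)} = q$ ($C{\left(q,b \right)} = 0 b + q = 0 + q = q$)
$C{\left(1,0 \right)} 0 V{\left(18 \right)} = 1 \cdot 0 \left(11 + 2 \cdot 18\right) = 0 \left(11 + 36\right) = 0 \cdot 47 = 0$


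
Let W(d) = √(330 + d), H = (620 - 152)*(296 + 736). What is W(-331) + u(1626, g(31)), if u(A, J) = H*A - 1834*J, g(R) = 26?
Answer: 785271292 + I ≈ 7.8527e+8 + 1.0*I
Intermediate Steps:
H = 482976 (H = 468*1032 = 482976)
u(A, J) = -1834*J + 482976*A (u(A, J) = 482976*A - 1834*J = -1834*J + 482976*A)
W(-331) + u(1626, g(31)) = √(330 - 331) + (-1834*26 + 482976*1626) = √(-1) + (-47684 + 785318976) = I + 785271292 = 785271292 + I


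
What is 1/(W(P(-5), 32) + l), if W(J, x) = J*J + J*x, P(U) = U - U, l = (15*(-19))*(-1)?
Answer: 1/285 ≈ 0.0035088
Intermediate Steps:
l = 285 (l = -285*(-1) = 285)
P(U) = 0
W(J, x) = J² + J*x
1/(W(P(-5), 32) + l) = 1/(0*(0 + 32) + 285) = 1/(0*32 + 285) = 1/(0 + 285) = 1/285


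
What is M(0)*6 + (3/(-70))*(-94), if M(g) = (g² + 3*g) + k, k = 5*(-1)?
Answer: -909/35 ≈ -25.971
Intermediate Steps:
k = -5
M(g) = -5 + g² + 3*g (M(g) = (g² + 3*g) - 5 = -5 + g² + 3*g)
M(0)*6 + (3/(-70))*(-94) = (-5 + 0² + 3*0)*6 + (3/(-70))*(-94) = (-5 + 0 + 0)*6 + (3*(-1/70))*(-94) = -5*6 - 3/70*(-94) = -30 + 141/35 = -909/35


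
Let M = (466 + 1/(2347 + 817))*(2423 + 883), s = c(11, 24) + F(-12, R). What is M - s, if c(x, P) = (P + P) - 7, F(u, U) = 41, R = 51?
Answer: 2437094801/1582 ≈ 1.5405e+6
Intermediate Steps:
c(x, P) = -7 + 2*P (c(x, P) = 2*P - 7 = -7 + 2*P)
s = 82 (s = (-7 + 2*24) + 41 = (-7 + 48) + 41 = 41 + 41 = 82)
M = 2437224525/1582 (M = (466 + 1/3164)*3306 = (1474425/3164)*3306 = 2437224525/1582 ≈ 1.5406e+6)
M - s = 2437224525/1582 - 1*82 = 2437224525/1582 - 82 = 2437094801/1582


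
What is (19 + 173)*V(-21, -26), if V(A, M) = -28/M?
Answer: 2688/13 ≈ 206.77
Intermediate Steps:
(19 + 173)*V(-21, -26) = (19 + 173)*(-28/(-26)) = 192*(-28*(-1/26)) = 192*(14/13) = 2688/13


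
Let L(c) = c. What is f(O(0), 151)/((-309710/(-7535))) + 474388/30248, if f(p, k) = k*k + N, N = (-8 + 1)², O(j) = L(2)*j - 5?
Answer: 133871613637/234202702 ≈ 571.61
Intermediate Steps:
O(j) = -5 + 2*j (O(j) = 2*j - 5 = -5 + 2*j)
N = 49 (N = (-7)² = 49)
f(p, k) = 49 + k² (f(p, k) = k*k + 49 = k² + 49 = 49 + k²)
f(O(0), 151)/((-309710/(-7535))) + 474388/30248 = (49 + 151²)/((-309710/(-7535))) + 474388/30248 = (49 + 22801)/((-309710*(-1/7535))) + 474388*(1/30248) = 22850/(61942/1507) + 118597/7562 = 22850*(1507/61942) + 118597/7562 = 17217475/30971 + 118597/7562 = 133871613637/234202702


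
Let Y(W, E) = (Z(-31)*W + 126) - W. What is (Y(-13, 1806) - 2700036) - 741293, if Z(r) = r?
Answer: -3440787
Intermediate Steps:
Y(W, E) = 126 - 32*W (Y(W, E) = (-31*W + 126) - W = (126 - 31*W) - W = 126 - 32*W)
(Y(-13, 1806) - 2700036) - 741293 = ((126 - 32*(-13)) - 2700036) - 741293 = ((126 + 416) - 2700036) - 741293 = (542 - 2700036) - 741293 = -2699494 - 741293 = -3440787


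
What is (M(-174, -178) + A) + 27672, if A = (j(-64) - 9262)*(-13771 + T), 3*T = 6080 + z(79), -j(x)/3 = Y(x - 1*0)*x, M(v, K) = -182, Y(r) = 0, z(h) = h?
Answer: 108559606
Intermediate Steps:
j(x) = 0 (j(x) = -0*x = -3*0 = 0)
T = 2053 (T = (6080 + 79)/3 = (1/3)*6159 = 2053)
A = 108532116 (A = (0 - 9262)*(-13771 + 2053) = -9262*(-11718) = 108532116)
(M(-174, -178) + A) + 27672 = (-182 + 108532116) + 27672 = 108531934 + 27672 = 108559606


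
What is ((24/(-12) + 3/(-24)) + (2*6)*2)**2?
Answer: 30625/64 ≈ 478.52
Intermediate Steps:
((24/(-12) + 3/(-24)) + (2*6)*2)**2 = ((24*(-1/12) + 3*(-1/24)) + 12*2)**2 = ((-2 - 1/8) + 24)**2 = (-17/8 + 24)**2 = (175/8)**2 = 30625/64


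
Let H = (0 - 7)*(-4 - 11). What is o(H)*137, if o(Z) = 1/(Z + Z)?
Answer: 137/210 ≈ 0.65238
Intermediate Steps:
H = 105 (H = -7*(-15) = 105)
o(Z) = 1/(2*Z)
o(H)*137 = ((½)/105)*137 = ((½)*(1/105))*137 = (1/210)*137 = 137/210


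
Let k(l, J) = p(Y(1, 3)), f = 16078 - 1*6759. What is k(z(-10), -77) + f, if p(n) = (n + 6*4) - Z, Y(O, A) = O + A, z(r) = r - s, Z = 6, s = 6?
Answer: 9341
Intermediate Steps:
f = 9319 (f = 16078 - 6759 = 9319)
z(r) = -6 + r (z(r) = r - 1*6 = r - 6 = -6 + r)
Y(O, A) = A + O
p(n) = 18 + n (p(n) = (n + 6*4) - 1*6 = (n + 24) - 6 = (24 + n) - 6 = 18 + n)
k(l, J) = 22 (k(l, J) = 18 + (3 + 1) = 18 + 4 = 22)
k(z(-10), -77) + f = 22 + 9319 = 9341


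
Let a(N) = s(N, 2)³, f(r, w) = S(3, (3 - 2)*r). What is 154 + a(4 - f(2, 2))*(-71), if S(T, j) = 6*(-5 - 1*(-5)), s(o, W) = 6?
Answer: -15182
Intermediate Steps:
S(T, j) = 0 (S(T, j) = 6*(-5 + 5) = 6*0 = 0)
f(r, w) = 0
a(N) = 216 (a(N) = 6³ = 216)
154 + a(4 - f(2, 2))*(-71) = 154 + 216*(-71) = 154 - 15336 = -15182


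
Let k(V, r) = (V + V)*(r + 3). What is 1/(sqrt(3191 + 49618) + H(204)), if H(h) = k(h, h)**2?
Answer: 2377605312/16959021058951834429 - sqrt(52809)/50877063176855503287 ≈ 1.4020e-10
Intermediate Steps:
k(V, r) = 2*V*(3 + r) (k(V, r) = (2*V)*(3 + r) = 2*V*(3 + r))
H(h) = 4*h**2*(3 + h)**2 (H(h) = (2*h*(3 + h))**2 = 4*h**2*(3 + h)**2)
1/(sqrt(3191 + 49618) + H(204)) = 1/(sqrt(3191 + 49618) + 4*204**2*(3 + 204)**2) = 1/(sqrt(52809) + 4*41616*207**2) = 1/(sqrt(52809) + 4*41616*42849) = 1/(sqrt(52809) + 7132815936) = 1/(7132815936 + sqrt(52809))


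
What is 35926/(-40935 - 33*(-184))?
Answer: -35926/34863 ≈ -1.0305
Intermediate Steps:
35926/(-40935 - 33*(-184)) = 35926/(-40935 + 6072) = 35926/(-34863) = 35926*(-1/34863) = -35926/34863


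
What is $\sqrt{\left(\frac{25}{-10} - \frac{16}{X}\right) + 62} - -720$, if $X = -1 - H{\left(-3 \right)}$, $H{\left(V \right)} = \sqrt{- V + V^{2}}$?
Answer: $720 + \frac{\sqrt{302 + 476 \sqrt{3}}}{2 \sqrt{1 + 2 \sqrt{3}}} \approx 727.94$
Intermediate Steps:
$H{\left(V \right)} = \sqrt{V^{2} - V}$
$X = -1 - 2 \sqrt{3}$ ($X = -1 - \sqrt{- 3 \left(-1 - 3\right)} = -1 - \sqrt{\left(-3\right) \left(-4\right)} = -1 - \sqrt{12} = -1 - 2 \sqrt{3} \approx -4.4641$)
$\sqrt{\left(\frac{25}{-10} - \frac{16}{X}\right) + 62} - -720 = \sqrt{\left(\frac{25}{-10} - \frac{16}{-1 - 2 \sqrt{3}}\right) + 62} - -720 = \sqrt{\left(25 \left(- \frac{1}{10}\right) - \frac{16}{-1 - 2 \sqrt{3}}\right) + 62} + 720 = \sqrt{\left(- \frac{5}{2} - \frac{16}{-1 - 2 \sqrt{3}}\right) + 62} + 720 = \sqrt{\frac{119}{2} - \frac{16}{-1 - 2 \sqrt{3}}} + 720 = 720 + \sqrt{\frac{119}{2} - \frac{16}{-1 - 2 \sqrt{3}}}$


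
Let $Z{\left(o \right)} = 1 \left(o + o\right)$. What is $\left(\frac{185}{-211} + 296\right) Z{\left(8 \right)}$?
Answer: $\frac{996336}{211} \approx 4722.0$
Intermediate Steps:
$Z{\left(o \right)} = 2 o$ ($Z{\left(o \right)} = 1 \cdot 2 o = 2 o$)
$\left(\frac{185}{-211} + 296\right) Z{\left(8 \right)} = \left(\frac{185}{-211} + 296\right) 2 \cdot 8 = \left(185 \left(- \frac{1}{211}\right) + 296\right) 16 = \left(- \frac{185}{211} + 296\right) 16 = \frac{62271}{211} \cdot 16 = \frac{996336}{211}$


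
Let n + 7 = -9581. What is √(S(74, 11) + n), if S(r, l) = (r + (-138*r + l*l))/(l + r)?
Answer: 59*I*√20145/85 ≈ 98.518*I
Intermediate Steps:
n = -9588 (n = -7 - 9581 = -9588)
S(r, l) = (l² - 137*r)/(l + r) (S(r, l) = (r + (-138*r + l²))/(l + r) = (r + (l² - 138*r))/(l + r) = (l² - 137*r)/(l + r))
√(S(74, 11) + n) = √((11² - 137*74)/(11 + 74) - 9588) = √((121 - 10138)/85 - 9588) = √((1/85)*(-10017) - 9588) = √(-10017/85 - 9588) = √(-824997/85) = 59*I*√20145/85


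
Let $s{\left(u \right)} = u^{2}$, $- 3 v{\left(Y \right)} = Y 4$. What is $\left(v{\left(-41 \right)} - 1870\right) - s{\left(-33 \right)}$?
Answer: $- \frac{8713}{3} \approx -2904.3$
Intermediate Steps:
$v{\left(Y \right)} = - \frac{4 Y}{3}$ ($v{\left(Y \right)} = - \frac{Y 4}{3} = - \frac{4 Y}{3}$)
$\left(v{\left(-41 \right)} - 1870\right) - s{\left(-33 \right)} = \left(\left(- \frac{4}{3}\right) \left(-41\right) - 1870\right) - \left(-33\right)^{2} = \left(\frac{164}{3} - 1870\right) - 1089 = - \frac{5446}{3} - 1089 = - \frac{8713}{3}$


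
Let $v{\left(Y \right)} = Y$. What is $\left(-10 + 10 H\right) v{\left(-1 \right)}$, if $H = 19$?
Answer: $-180$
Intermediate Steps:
$\left(-10 + 10 H\right) v{\left(-1 \right)} = \left(-10 + 10 \cdot 19\right) \left(-1\right) = \left(-10 + 190\right) \left(-1\right) = 180 \left(-1\right) = -180$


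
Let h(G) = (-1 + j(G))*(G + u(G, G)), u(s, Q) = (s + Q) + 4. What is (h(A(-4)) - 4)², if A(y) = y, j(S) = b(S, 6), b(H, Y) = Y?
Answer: 1936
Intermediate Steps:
j(S) = 6
u(s, Q) = 4 + Q + s (u(s, Q) = (Q + s) + 4 = 4 + Q + s)
h(G) = 20 + 15*G (h(G) = (-1 + 6)*(G + (4 + G + G)) = 5*(G + (4 + 2*G)) = 5*(4 + 3*G) = 20 + 15*G)
(h(A(-4)) - 4)² = ((20 + 15*(-4)) - 4)² = ((20 - 60) - 4)² = (-40 - 4)² = (-44)² = 1936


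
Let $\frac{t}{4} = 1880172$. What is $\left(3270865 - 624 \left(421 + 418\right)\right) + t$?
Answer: $10268017$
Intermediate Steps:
$t = 7520688$ ($t = 4 \cdot 1880172 = 7520688$)
$\left(3270865 - 624 \left(421 + 418\right)\right) + t = \left(3270865 - 624 \left(421 + 418\right)\right) + 7520688 = \left(3270865 - 523536\right) + 7520688 = 2747329 + 7520688 = 10268017$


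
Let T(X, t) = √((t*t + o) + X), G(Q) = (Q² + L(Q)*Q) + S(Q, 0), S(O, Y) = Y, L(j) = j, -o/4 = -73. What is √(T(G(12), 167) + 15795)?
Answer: √(15795 + 7*√581) ≈ 126.35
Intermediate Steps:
o = 292 (o = -4*(-73) = 292)
G(Q) = 2*Q² (G(Q) = (Q² + Q*Q) + 0 = (Q² + Q²) + 0 = 2*Q² + 0 = 2*Q²)
T(X, t) = √(292 + X + t²) (T(X, t) = √((t*t + 292) + X) = √((t² + 292) + X) = √((292 + t²) + X) = √(292 + X + t²))
√(T(G(12), 167) + 15795) = √(√(292 + 2*12² + 167²) + 15795) = √(√(292 + 2*144 + 27889) + 15795) = √(√(292 + 288 + 27889) + 15795) = √(√28469 + 15795) = √(7*√581 + 15795) = √(15795 + 7*√581)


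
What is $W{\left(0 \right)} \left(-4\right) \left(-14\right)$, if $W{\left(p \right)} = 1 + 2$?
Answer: $168$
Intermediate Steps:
$W{\left(p \right)} = 3$
$W{\left(0 \right)} \left(-4\right) \left(-14\right) = 3 \left(-4\right) \left(-14\right) = \left(-12\right) \left(-14\right) = 168$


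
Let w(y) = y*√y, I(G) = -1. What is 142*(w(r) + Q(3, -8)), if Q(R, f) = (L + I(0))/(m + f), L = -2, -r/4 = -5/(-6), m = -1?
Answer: 142/3 - 1420*I*√30/9 ≈ 47.333 - 864.18*I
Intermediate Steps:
r = -10/3 (r = -(-20)/(-6) = -(-20)*(-1)/6 = -4*⅚ = -10/3 ≈ -3.3333)
w(y) = y^(3/2)
Q(R, f) = -3/(-1 + f) (Q(R, f) = (-2 - 1)/(-1 + f) = -3/(-1 + f))
142*(w(r) + Q(3, -8)) = 142*((-10/3)^(3/2) - 3/(-1 - 8)) = 142*(-10*I*√30/9 - 3/(-9)) = 142*(-10*I*√30/9 - 3*(-⅑)) = 142*(-10*I*√30/9 + ⅓) = 142*(⅓ - 10*I*√30/9) = 142/3 - 1420*I*√30/9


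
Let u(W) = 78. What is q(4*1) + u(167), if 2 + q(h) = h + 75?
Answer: 155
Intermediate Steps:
q(h) = 73 + h (q(h) = -2 + (h + 75) = -2 + (75 + h) = 73 + h)
q(4*1) + u(167) = (73 + 4*1) + 78 = (73 + 4) + 78 = 77 + 78 = 155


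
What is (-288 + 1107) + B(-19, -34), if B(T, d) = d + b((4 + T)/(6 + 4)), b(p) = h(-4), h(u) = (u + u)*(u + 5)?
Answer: 777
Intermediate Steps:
h(u) = 2*u*(5 + u) (h(u) = (2*u)*(5 + u) = 2*u*(5 + u))
b(p) = -8 (b(p) = 2*(-4)*(5 - 4) = 2*(-4)*1 = -8)
B(T, d) = -8 + d (B(T, d) = d - 8 = -8 + d)
(-288 + 1107) + B(-19, -34) = (-288 + 1107) + (-8 - 34) = 819 - 42 = 777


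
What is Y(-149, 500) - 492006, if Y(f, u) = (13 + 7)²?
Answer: -491606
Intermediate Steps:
Y(f, u) = 400 (Y(f, u) = 20² = 400)
Y(-149, 500) - 492006 = 400 - 492006 = -491606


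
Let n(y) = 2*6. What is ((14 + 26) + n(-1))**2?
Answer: 2704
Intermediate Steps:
n(y) = 12
((14 + 26) + n(-1))**2 = ((14 + 26) + 12)**2 = (40 + 12)**2 = 52**2 = 2704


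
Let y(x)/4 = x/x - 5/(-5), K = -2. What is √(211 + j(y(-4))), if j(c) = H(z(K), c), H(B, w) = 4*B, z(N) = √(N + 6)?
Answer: √219 ≈ 14.799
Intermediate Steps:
y(x) = 8 (y(x) = 4*(x/x - 5/(-5)) = 4*(1 - 5*(-⅕)) = 4*(1 + 1) = 4*2 = 8)
z(N) = √(6 + N)
j(c) = 8 (j(c) = 4*√(6 - 2) = 4*√4 = 4*2 = 8)
√(211 + j(y(-4))) = √(211 + 8) = √219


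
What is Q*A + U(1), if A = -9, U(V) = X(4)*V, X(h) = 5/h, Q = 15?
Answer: -535/4 ≈ -133.75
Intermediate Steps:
U(V) = 5*V/4 (U(V) = (5/4)*V = (5*(¼))*V = 5*V/4)
Q*A + U(1) = 15*(-9) + (5/4)*1 = -135 + 5/4 = -535/4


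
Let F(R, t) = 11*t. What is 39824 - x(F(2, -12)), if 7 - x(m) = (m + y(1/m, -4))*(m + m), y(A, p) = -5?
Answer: 75985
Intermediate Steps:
x(m) = 7 - 2*m*(-5 + m) (x(m) = 7 - (m - 5)*(m + m) = 7 - (-5 + m)*2*m = 7 - 2*m*(-5 + m))
39824 - x(F(2, -12)) = 39824 - (7 - 2*(11*(-12))² + 10*(11*(-12))) = 39824 - (7 - 2*(-132)² + 10*(-132)) = 39824 - (7 - 2*17424 - 1320) = 39824 - (7 - 34848 - 1320) = 39824 - 1*(-36161) = 39824 + 36161 = 75985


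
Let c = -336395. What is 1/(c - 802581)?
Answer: -1/1138976 ≈ -8.7798e-7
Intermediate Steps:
1/(c - 802581) = 1/(-336395 - 802581) = 1/(-1138976) = -1/1138976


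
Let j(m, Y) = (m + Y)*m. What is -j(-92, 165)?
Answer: 6716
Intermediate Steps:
j(m, Y) = m*(Y + m) (j(m, Y) = (Y + m)*m = m*(Y + m))
-j(-92, 165) = -(-92)*(165 - 92) = -(-92)*73 = -1*(-6716) = 6716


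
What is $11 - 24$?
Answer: $-13$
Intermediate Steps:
$11 - 24 = -13$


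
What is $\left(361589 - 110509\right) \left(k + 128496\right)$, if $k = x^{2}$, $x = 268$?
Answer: $50296345600$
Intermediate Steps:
$k = 71824$ ($k = 268^{2} = 71824$)
$\left(361589 - 110509\right) \left(k + 128496\right) = \left(361589 - 110509\right) \left(71824 + 128496\right) = 251080 \cdot 200320 = 50296345600$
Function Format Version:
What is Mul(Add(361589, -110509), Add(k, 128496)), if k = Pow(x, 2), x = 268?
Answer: 50296345600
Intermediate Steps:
k = 71824 (k = Pow(268, 2) = 71824)
Mul(Add(361589, -110509), Add(k, 128496)) = Mul(Add(361589, -110509), Add(71824, 128496)) = Mul(251080, 200320) = 50296345600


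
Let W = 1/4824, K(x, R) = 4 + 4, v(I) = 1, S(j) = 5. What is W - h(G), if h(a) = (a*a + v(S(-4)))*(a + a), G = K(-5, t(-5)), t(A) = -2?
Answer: -5016959/4824 ≈ -1040.0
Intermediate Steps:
K(x, R) = 8
G = 8
h(a) = 2*a*(1 + a²) (h(a) = (a*a + 1)*(a + a) = (a² + 1)*(2*a) = (1 + a²)*(2*a) = 2*a*(1 + a²))
W = 1/4824 ≈ 0.00020730
W - h(G) = 1/4824 - 2*8*(1 + 8²) = 1/4824 - 2*8*(1 + 64) = 1/4824 - 2*8*65 = 1/4824 - 1*1040 = 1/4824 - 1040 = -5016959/4824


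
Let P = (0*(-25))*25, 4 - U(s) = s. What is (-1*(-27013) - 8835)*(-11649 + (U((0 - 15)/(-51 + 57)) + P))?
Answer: -211637365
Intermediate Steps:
U(s) = 4 - s
P = 0 (P = 0*25 = 0)
(-1*(-27013) - 8835)*(-11649 + (U((0 - 15)/(-51 + 57)) + P)) = (-1*(-27013) - 8835)*(-11649 + ((4 - (0 - 15)/(-51 + 57)) + 0)) = (27013 - 8835)*(-11649 + ((4 - (-15)/6) + 0)) = 18178*(-11649 + ((4 - (-15)/6) + 0)) = 18178*(-11649 + ((4 - 1*(-5/2)) + 0)) = 18178*(-11649 + ((4 + 5/2) + 0)) = 18178*(-11649 + (13/2 + 0)) = 18178*(-11649 + 13/2) = 18178*(-23285/2) = -211637365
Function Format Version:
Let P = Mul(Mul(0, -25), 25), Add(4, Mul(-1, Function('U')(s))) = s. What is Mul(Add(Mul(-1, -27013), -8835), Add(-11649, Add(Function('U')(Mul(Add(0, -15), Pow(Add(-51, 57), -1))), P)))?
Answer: -211637365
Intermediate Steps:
Function('U')(s) = Add(4, Mul(-1, s))
P = 0 (P = Mul(0, 25) = 0)
Mul(Add(Mul(-1, -27013), -8835), Add(-11649, Add(Function('U')(Mul(Add(0, -15), Pow(Add(-51, 57), -1))), P))) = Mul(Add(Mul(-1, -27013), -8835), Add(-11649, Add(Add(4, Mul(-1, Mul(Add(0, -15), Pow(Add(-51, 57), -1)))), 0))) = Mul(Add(27013, -8835), Add(-11649, Add(Add(4, Mul(-1, Mul(-15, Pow(6, -1)))), 0))) = Mul(18178, Add(-11649, Add(Add(4, Mul(-1, Mul(-15, Rational(1, 6)))), 0))) = Mul(18178, Add(-11649, Add(Add(4, Mul(-1, Rational(-5, 2))), 0))) = Mul(18178, Add(-11649, Add(Add(4, Rational(5, 2)), 0))) = Mul(18178, Add(-11649, Add(Rational(13, 2), 0))) = Mul(18178, Add(-11649, Rational(13, 2))) = Mul(18178, Rational(-23285, 2)) = -211637365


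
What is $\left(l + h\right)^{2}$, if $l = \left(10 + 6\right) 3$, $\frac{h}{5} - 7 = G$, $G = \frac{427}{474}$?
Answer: $\frac{1720341529}{224676} \approx 7657.0$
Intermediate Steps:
$G = \frac{427}{474}$ ($G = 427 \cdot \frac{1}{474} = \frac{427}{474} \approx 0.90084$)
$h = \frac{18725}{474}$ ($h = 35 + 5 \cdot \frac{427}{474} = 35 + \frac{2135}{474} = \frac{18725}{474} \approx 39.504$)
$l = 48$ ($l = 16 \cdot 3 = 48$)
$\left(l + h\right)^{2} = \left(48 + \frac{18725}{474}\right)^{2} = \left(\frac{41477}{474}\right)^{2} = \frac{1720341529}{224676}$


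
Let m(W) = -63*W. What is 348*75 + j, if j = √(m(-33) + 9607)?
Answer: 26100 + √11686 ≈ 26208.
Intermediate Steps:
j = √11686 (j = √(-63*(-33) + 9607) = √(2079 + 9607) = √11686 ≈ 108.10)
348*75 + j = 348*75 + √11686 = 26100 + √11686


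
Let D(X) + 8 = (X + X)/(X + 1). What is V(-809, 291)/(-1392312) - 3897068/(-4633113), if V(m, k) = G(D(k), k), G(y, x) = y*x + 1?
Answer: 264456056484143/313935956259792 ≈ 0.84239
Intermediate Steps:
D(X) = -8 + 2*X/(1 + X) (D(X) = -8 + (X + X)/(X + 1) = -8 + (2*X)/(1 + X) = -8 + 2*X/(1 + X))
G(y, x) = 1 + x*y (G(y, x) = x*y + 1 = 1 + x*y)
V(m, k) = 1 + 2*k*(-4 - 3*k)/(1 + k) (V(m, k) = 1 + k*(2*(-4 - 3*k)/(1 + k)) = 1 + 2*k*(-4 - 3*k)/(1 + k))
V(-809, 291)/(-1392312) - 3897068/(-4633113) = ((1 - 7*291 - 6*291**2)/(1 + 291))/(-1392312) - 3897068/(-4633113) = ((1 - 2037 - 6*84681)/292)*(-1/1392312) - 3897068*(-1/4633113) = ((1 - 2037 - 508086)/292)*(-1/1392312) + 3897068/4633113 = ((1/292)*(-510122))*(-1/1392312) + 3897068/4633113 = -255061/146*(-1/1392312) + 3897068/4633113 = 255061/203277552 + 3897068/4633113 = 264456056484143/313935956259792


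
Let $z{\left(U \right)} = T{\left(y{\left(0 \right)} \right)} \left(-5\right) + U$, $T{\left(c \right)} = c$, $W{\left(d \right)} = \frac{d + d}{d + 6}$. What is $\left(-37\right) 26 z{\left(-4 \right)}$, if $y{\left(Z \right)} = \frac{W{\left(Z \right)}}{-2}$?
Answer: $3848$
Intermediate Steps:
$W{\left(d \right)} = \frac{2 d}{6 + d}$
$y{\left(Z \right)} = - \frac{Z}{6 + Z}$ ($y{\left(Z \right)} = \frac{2 Z \frac{1}{6 + Z}}{-2} = \frac{2 Z}{6 + Z} \left(- \frac{1}{2}\right) = - \frac{Z}{6 + Z}$)
$z{\left(U \right)} = U$ ($z{\left(U \right)} = \left(-1\right) 0 \frac{1}{6 + 0} \left(-5\right) + U = \left(-1\right) 0 \cdot \frac{1}{6} \left(-5\right) + U = 0 \left(-5\right) + U = 0 + U = U$)
$\left(-37\right) 26 z{\left(-4 \right)} = \left(-37\right) 26 \left(-4\right) = \left(-962\right) \left(-4\right) = 3848$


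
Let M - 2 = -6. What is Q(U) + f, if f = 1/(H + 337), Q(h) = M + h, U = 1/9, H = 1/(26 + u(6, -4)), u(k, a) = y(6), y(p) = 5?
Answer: -365401/94032 ≈ -3.8859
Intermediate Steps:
u(k, a) = 5
H = 1/31 (H = 1/(26 + 5) = 1/31 ≈ 0.032258)
U = ⅑ ≈ 0.11111
M = -4 (M = 2 - 6 = -4)
Q(h) = -4 + h
f = 31/10448 (f = 1/(1/31 + 337) = 1/(10448/31) = 31/10448 ≈ 0.0029671)
Q(U) + f = (-4 + ⅑) + 31/10448 = -35/9 + 31/10448 = -365401/94032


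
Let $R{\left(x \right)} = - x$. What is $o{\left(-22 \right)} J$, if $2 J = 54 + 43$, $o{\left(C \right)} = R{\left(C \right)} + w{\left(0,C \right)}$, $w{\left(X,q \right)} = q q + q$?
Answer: $23474$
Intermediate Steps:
$w{\left(X,q \right)} = q + q^{2}$ ($w{\left(X,q \right)} = q^{2} + q = q + q^{2}$)
$o{\left(C \right)} = - C + C \left(1 + C\right)$
$J = \frac{97}{2}$ ($J = \frac{54 + 43}{2} = \frac{1}{2} \cdot 97 = \frac{97}{2} \approx 48.5$)
$o{\left(-22 \right)} J = \left(-22\right)^{2} \cdot \frac{97}{2} = 484 \cdot \frac{97}{2} = 23474$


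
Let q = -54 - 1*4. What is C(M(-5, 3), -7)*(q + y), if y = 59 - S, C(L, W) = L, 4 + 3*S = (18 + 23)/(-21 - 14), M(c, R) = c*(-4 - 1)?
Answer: 1430/21 ≈ 68.095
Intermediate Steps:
M(c, R) = -5*c (M(c, R) = c*(-5) = -5*c)
S = -181/105 (S = -4/3 + ((18 + 23)/(-21 - 14))/3 = -4/3 + (41/(-35))/3 = -4/3 + (41*(-1/35))/3 = -4/3 + (1/3)*(-41/35) = -4/3 - 41/105 = -181/105 ≈ -1.7238)
y = 6376/105 (y = 59 - 1*(-181/105) = 59 + 181/105 = 6376/105 ≈ 60.724)
q = -58 (q = -54 - 4 = -58)
C(M(-5, 3), -7)*(q + y) = (-5*(-5))*(-58 + 6376/105) = 25*(286/105) = 1430/21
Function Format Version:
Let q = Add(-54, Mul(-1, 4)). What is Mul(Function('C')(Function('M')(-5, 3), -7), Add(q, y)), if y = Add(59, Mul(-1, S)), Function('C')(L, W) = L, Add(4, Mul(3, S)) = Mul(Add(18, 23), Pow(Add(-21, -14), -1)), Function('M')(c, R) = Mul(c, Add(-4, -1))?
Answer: Rational(1430, 21) ≈ 68.095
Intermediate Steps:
Function('M')(c, R) = Mul(-5, c) (Function('M')(c, R) = Mul(c, -5) = Mul(-5, c))
S = Rational(-181, 105) (S = Add(Rational(-4, 3), Mul(Rational(1, 3), Mul(Add(18, 23), Pow(Add(-21, -14), -1)))) = Add(Rational(-4, 3), Mul(Rational(1, 3), Mul(41, Pow(-35, -1)))) = Add(Rational(-4, 3), Mul(Rational(1, 3), Mul(41, Rational(-1, 35)))) = Add(Rational(-4, 3), Mul(Rational(1, 3), Rational(-41, 35))) = Add(Rational(-4, 3), Rational(-41, 105)) = Rational(-181, 105) ≈ -1.7238)
y = Rational(6376, 105) (y = Add(59, Mul(-1, Rational(-181, 105))) = Add(59, Rational(181, 105)) = Rational(6376, 105) ≈ 60.724)
q = -58 (q = Add(-54, -4) = -58)
Mul(Function('C')(Function('M')(-5, 3), -7), Add(q, y)) = Mul(Mul(-5, -5), Add(-58, Rational(6376, 105))) = Mul(25, Rational(286, 105)) = Rational(1430, 21)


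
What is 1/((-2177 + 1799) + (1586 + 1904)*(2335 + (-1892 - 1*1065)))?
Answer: -1/2171158 ≈ -4.6058e-7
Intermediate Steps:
1/((-2177 + 1799) + (1586 + 1904)*(2335 + (-1892 - 1*1065))) = 1/(-378 + 3490*(2335 + (-1892 - 1065))) = 1/(-378 + 3490*(2335 - 2957)) = 1/(-378 + 3490*(-622)) = 1/(-378 - 2170780) = 1/(-2171158) = -1/2171158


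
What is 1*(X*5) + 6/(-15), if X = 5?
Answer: 123/5 ≈ 24.600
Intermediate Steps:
1*(X*5) + 6/(-15) = 1*(5*5) + 6/(-15) = 1*25 + 6*(-1/15) = 25 - ⅖ = 123/5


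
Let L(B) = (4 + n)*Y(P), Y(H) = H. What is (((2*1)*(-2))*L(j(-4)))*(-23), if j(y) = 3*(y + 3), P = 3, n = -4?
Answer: 0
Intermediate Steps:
j(y) = 9 + 3*y (j(y) = 3*(3 + y) = 9 + 3*y)
L(B) = 0 (L(B) = (4 - 4)*3 = 0*3 = 0)
(((2*1)*(-2))*L(j(-4)))*(-23) = (((2*1)*(-2))*0)*(-23) = ((2*(-2))*0)*(-23) = -4*0*(-23) = 0*(-23) = 0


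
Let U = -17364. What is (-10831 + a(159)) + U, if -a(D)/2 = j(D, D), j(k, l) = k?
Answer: -28513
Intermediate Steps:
a(D) = -2*D
(-10831 + a(159)) + U = (-10831 - 2*159) - 17364 = (-10831 - 318) - 17364 = -11149 - 17364 = -28513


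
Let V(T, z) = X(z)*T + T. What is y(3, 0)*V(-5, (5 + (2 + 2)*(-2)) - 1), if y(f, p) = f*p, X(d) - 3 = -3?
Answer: 0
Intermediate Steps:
X(d) = 0 (X(d) = 3 - 3 = 0)
V(T, z) = T (V(T, z) = 0*T + T = 0 + T = T)
y(3, 0)*V(-5, (5 + (2 + 2)*(-2)) - 1) = (3*0)*(-5) = 0*(-5) = 0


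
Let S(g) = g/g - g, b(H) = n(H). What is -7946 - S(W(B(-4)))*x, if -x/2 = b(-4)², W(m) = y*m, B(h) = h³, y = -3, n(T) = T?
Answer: -14058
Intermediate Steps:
b(H) = H
W(m) = -3*m
S(g) = 1 - g
x = -32 (x = -2*(-4)² = -2*16 = -32)
-7946 - S(W(B(-4)))*x = -7946 - (1 - (-3)*(-4)³)*(-32) = -7946 - (1 - (-3)*(-64))*(-32) = -7946 - (1 - 1*192)*(-32) = -7946 - (1 - 192)*(-32) = -7946 - (-191)*(-32) = -7946 - 1*6112 = -7946 - 6112 = -14058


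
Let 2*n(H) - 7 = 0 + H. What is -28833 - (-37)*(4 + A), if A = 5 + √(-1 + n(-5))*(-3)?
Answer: -28500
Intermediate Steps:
n(H) = 7/2 + H/2 (n(H) = 7/2 + (0 + H)/2 = 7/2 + H/2)
A = 5 (A = 5 + √(-1 + (7/2 + (½)*(-5)))*(-3) = 5 + √(-1 + (7/2 - 5/2))*(-3) = 5 + √(-1 + 1)*(-3) = 5 + √0*(-3) = 5 + 0*(-3) = 5 + 0 = 5)
-28833 - (-37)*(4 + A) = -28833 - (-37)*(4 + 5) = -28833 - (-37)*9 = -28833 - 1*(-333) = -28833 + 333 = -28500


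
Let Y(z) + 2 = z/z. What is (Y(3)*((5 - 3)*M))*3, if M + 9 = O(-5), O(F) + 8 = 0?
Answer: 102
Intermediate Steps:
O(F) = -8 (O(F) = -8 + 0 = -8)
M = -17 (M = -9 - 8 = -17)
Y(z) = -1 (Y(z) = -2 + z/z = -2 + 1 = -1)
(Y(3)*((5 - 3)*M))*3 = -(5 - 3)*(-17)*3 = -2*(-17)*3 = -1*(-34)*3 = 34*3 = 102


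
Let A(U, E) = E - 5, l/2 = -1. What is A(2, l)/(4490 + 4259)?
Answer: -7/8749 ≈ -0.00080009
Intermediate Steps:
l = -2 (l = 2*(-1) = -2)
A(U, E) = -5 + E
A(2, l)/(4490 + 4259) = (-5 - 2)/(4490 + 4259) = -7/8749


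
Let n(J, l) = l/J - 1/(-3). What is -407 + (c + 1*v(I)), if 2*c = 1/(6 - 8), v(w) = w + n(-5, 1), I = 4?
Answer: -24187/60 ≈ -403.12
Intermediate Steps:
n(J, l) = ⅓ + l/J (n(J, l) = l/J - 1*(-⅓) = l/J + ⅓ = ⅓ + l/J)
v(w) = 2/15 + w (v(w) = w + (1 + (⅓)*(-5))/(-5) = w - (1 - 5/3)/5 = w - ⅕*(-⅔) = w + 2/15 = 2/15 + w)
c = -¼ (c = 1/(2*(6 - 8)) = (½)/(-2) = (½)*(-½) = -¼ ≈ -0.25000)
-407 + (c + 1*v(I)) = -407 + (-¼ + 1*(2/15 + 4)) = -407 + (-¼ + 1*(62/15)) = -407 + (-¼ + 62/15) = -407 + 233/60 = -24187/60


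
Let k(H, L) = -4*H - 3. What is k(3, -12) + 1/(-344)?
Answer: -5161/344 ≈ -15.003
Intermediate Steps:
k(H, L) = -3 - 4*H
k(3, -12) + 1/(-344) = (-3 - 4*3) + 1/(-344) = (-3 - 12) - 1/344 = -15 - 1/344 = -5161/344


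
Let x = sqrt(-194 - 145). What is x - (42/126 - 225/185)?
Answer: 98/111 + I*sqrt(339) ≈ 0.88288 + 18.412*I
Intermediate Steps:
x = I*sqrt(339) (x = sqrt(-339) = I*sqrt(339) ≈ 18.412*I)
x - (42/126 - 225/185) = I*sqrt(339) - (42/126 - 225/185) = I*sqrt(339) - (42*(1/126) - 225*1/185) = I*sqrt(339) - (1/3 - 45/37) = I*sqrt(339) - 1*(-98/111) = I*sqrt(339) + 98/111 = 98/111 + I*sqrt(339)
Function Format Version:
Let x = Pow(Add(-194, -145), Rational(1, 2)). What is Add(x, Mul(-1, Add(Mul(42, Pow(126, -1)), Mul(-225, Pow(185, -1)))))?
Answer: Add(Rational(98, 111), Mul(I, Pow(339, Rational(1, 2)))) ≈ Add(0.88288, Mul(18.412, I))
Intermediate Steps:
x = Mul(I, Pow(339, Rational(1, 2))) (x = Pow(-339, Rational(1, 2)) = Mul(I, Pow(339, Rational(1, 2))) ≈ Mul(18.412, I))
Add(x, Mul(-1, Add(Mul(42, Pow(126, -1)), Mul(-225, Pow(185, -1))))) = Add(Mul(I, Pow(339, Rational(1, 2))), Mul(-1, Add(Mul(42, Pow(126, -1)), Mul(-225, Pow(185, -1))))) = Add(Mul(I, Pow(339, Rational(1, 2))), Mul(-1, Add(Mul(42, Rational(1, 126)), Mul(-225, Rational(1, 185))))) = Add(Mul(I, Pow(339, Rational(1, 2))), Mul(-1, Add(Rational(1, 3), Rational(-45, 37)))) = Add(Mul(I, Pow(339, Rational(1, 2))), Mul(-1, Rational(-98, 111))) = Add(Mul(I, Pow(339, Rational(1, 2))), Rational(98, 111)) = Add(Rational(98, 111), Mul(I, Pow(339, Rational(1, 2))))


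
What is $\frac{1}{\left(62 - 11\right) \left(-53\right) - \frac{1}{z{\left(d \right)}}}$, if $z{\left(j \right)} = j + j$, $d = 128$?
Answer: $- \frac{256}{691969} \approx -0.00036996$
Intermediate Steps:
$z{\left(j \right)} = 2 j$
$\frac{1}{\left(62 - 11\right) \left(-53\right) - \frac{1}{z{\left(d \right)}}} = \frac{1}{\left(62 - 11\right) \left(-53\right) - \frac{1}{2 \cdot 128}} = \frac{1}{51 \left(-53\right) - \frac{1}{256}} = \frac{1}{-2703 - \frac{1}{256}} = \frac{1}{- \frac{691969}{256}} = - \frac{256}{691969}$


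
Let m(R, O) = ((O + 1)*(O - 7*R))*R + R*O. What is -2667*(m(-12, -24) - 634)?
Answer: -43242738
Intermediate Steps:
m(R, O) = O*R + R*(1 + O)*(O - 7*R) (m(R, O) = ((1 + O)*(O - 7*R))*R + O*R = R*(1 + O)*(O - 7*R) + O*R = O*R + R*(1 + O)*(O - 7*R))
-2667*(m(-12, -24) - 634) = -2667*(-12*((-24)**2 - 7*(-12) + 2*(-24) - 7*(-24)*(-12)) - 634) = -2667*(-12*(576 + 84 - 48 - 2016) - 634) = -2667*(-12*(-1404) - 634) = -2667*(16848 - 634) = -2667*16214 = -43242738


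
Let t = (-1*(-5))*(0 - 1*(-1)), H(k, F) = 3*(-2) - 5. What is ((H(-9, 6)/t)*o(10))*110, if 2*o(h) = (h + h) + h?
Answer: -3630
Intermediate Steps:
H(k, F) = -11 (H(k, F) = -6 - 5 = -11)
t = 5 (t = 5*(0 + 1) = 5*1 = 5)
o(h) = 3*h/2 (o(h) = ((h + h) + h)/2 = (2*h + h)/2 = (3*h)/2 = 3*h/2)
((H(-9, 6)/t)*o(10))*110 = ((-11/5)*((3/2)*10))*110 = (-11*⅕*15)*110 = -11/5*15*110 = -33*110 = -3630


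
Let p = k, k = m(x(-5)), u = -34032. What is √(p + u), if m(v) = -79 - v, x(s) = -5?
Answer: I*√34106 ≈ 184.68*I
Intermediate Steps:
k = -74 (k = -79 - 1*(-5) = -79 + 5 = -74)
p = -74
√(p + u) = √(-74 - 34032) = √(-34106) = I*√34106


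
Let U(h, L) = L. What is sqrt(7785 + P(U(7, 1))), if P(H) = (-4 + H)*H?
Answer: sqrt(7782) ≈ 88.216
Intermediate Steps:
P(H) = H*(-4 + H)
sqrt(7785 + P(U(7, 1))) = sqrt(7785 + 1*(-4 + 1)) = sqrt(7785 + 1*(-3)) = sqrt(7785 - 3) = sqrt(7782)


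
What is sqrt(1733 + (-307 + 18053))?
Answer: sqrt(19479) ≈ 139.57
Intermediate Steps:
sqrt(1733 + (-307 + 18053)) = sqrt(1733 + 17746) = sqrt(19479)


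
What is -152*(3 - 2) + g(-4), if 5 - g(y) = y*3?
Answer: -135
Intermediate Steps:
g(y) = 5 - 3*y (g(y) = 5 - y*3 = 5 - 3*y)
-152*(3 - 2) + g(-4) = -152*(3 - 2) + (5 - 3*(-4)) = -152 + (5 + 12) = -38*4 + 17 = -152 + 17 = -135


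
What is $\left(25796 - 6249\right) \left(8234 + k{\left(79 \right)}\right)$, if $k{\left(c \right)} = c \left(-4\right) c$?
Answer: $-327021310$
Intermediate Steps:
$k{\left(c \right)} = - 4 c^{2}$ ($k{\left(c \right)} = - 4 c c = - 4 c^{2}$)
$\left(25796 - 6249\right) \left(8234 + k{\left(79 \right)}\right) = \left(25796 - 6249\right) \left(8234 - 4 \cdot 79^{2}\right) = 19547 \left(8234 - 24964\right) = 19547 \left(-16730\right) = -327021310$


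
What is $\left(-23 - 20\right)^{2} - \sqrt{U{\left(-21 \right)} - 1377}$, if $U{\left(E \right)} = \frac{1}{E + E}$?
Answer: $1849 - \frac{i \sqrt{2429070}}{42} \approx 1849.0 - 37.108 i$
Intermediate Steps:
$U{\left(E \right)} = \frac{1}{2 E}$
$\left(-23 - 20\right)^{2} - \sqrt{U{\left(-21 \right)} - 1377} = \left(-23 - 20\right)^{2} - \sqrt{\frac{1}{2 \left(-21\right)} - 1377} = \left(-43\right)^{2} - \sqrt{\frac{1}{2} \left(- \frac{1}{21}\right) - 1377} = 1849 - \sqrt{- \frac{1}{42} - 1377} = 1849 - \sqrt{- \frac{57835}{42}} = 1849 - \frac{i \sqrt{2429070}}{42}$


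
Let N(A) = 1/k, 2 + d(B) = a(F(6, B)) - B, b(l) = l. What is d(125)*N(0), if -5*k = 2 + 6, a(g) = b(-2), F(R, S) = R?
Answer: 645/8 ≈ 80.625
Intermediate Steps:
a(g) = -2
d(B) = -4 - B (d(B) = -2 + (-2 - B) = -4 - B)
k = -8/5 (k = -(2 + 6)/5 = -⅕*8 = -8/5 ≈ -1.6000)
N(A) = -5/8 (N(A) = 1/(-8/5) = -5/8)
d(125)*N(0) = (-4 - 1*125)*(-5/8) = (-4 - 125)*(-5/8) = -129*(-5/8) = 645/8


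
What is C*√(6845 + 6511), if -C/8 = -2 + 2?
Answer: 0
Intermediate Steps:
C = 0 (C = -8*(-2 + 2) = -8*0 = 0)
C*√(6845 + 6511) = 0*√(6845 + 6511) = 0*√13356 = 0*(6*√371) = 0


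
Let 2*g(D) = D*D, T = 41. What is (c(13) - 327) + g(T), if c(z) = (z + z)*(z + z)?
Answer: 2379/2 ≈ 1189.5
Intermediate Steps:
c(z) = 4*z² (c(z) = (2*z)*(2*z) = 4*z²)
g(D) = D²/2 (g(D) = (D*D)/2 = D²/2)
(c(13) - 327) + g(T) = (4*13² - 327) + (½)*41² = (4*169 - 327) + (½)*1681 = (676 - 327) + 1681/2 = 349 + 1681/2 = 2379/2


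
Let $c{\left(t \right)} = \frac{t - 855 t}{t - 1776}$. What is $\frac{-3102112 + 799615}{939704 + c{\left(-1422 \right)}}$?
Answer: $- \frac{1227230901}{500659834} \approx -2.4512$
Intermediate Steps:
$c{\left(t \right)} = - \frac{854 t}{-1776 + t}$ ($c{\left(t \right)} = \frac{\left(-854\right) t}{-1776 + t} = - \frac{854 t}{-1776 + t}$)
$\frac{-3102112 + 799615}{939704 + c{\left(-1422 \right)}} = \frac{-3102112 + 799615}{939704 - - \frac{1214388}{-1776 - 1422}} = - \frac{2302497}{939704 - - \frac{1214388}{-3198}} = - \frac{2302497}{939704 - \left(-1214388\right) \left(- \frac{1}{3198}\right)} = - \frac{2302497}{939704 - \frac{202398}{533}} = - \frac{2302497}{\frac{500659834}{533}} = \left(-2302497\right) \frac{533}{500659834} = - \frac{1227230901}{500659834}$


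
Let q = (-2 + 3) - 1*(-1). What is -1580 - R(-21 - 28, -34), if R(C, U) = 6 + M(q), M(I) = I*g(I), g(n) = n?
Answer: -1590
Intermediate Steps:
q = 2 (q = 1 + 1 = 2)
M(I) = I**2 (M(I) = I*I = I**2)
R(C, U) = 10 (R(C, U) = 6 + 2**2 = 6 + 4 = 10)
-1580 - R(-21 - 28, -34) = -1580 - 1*10 = -1580 - 10 = -1590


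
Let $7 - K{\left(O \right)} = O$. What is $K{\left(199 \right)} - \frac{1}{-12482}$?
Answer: $- \frac{2396543}{12482} \approx -192.0$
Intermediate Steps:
$K{\left(O \right)} = 7 - O$
$K{\left(199 \right)} - \frac{1}{-12482} = \left(7 - 199\right) - \frac{1}{-12482} = \left(7 - 199\right) - - \frac{1}{12482} = -192 + \frac{1}{12482} = - \frac{2396543}{12482}$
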